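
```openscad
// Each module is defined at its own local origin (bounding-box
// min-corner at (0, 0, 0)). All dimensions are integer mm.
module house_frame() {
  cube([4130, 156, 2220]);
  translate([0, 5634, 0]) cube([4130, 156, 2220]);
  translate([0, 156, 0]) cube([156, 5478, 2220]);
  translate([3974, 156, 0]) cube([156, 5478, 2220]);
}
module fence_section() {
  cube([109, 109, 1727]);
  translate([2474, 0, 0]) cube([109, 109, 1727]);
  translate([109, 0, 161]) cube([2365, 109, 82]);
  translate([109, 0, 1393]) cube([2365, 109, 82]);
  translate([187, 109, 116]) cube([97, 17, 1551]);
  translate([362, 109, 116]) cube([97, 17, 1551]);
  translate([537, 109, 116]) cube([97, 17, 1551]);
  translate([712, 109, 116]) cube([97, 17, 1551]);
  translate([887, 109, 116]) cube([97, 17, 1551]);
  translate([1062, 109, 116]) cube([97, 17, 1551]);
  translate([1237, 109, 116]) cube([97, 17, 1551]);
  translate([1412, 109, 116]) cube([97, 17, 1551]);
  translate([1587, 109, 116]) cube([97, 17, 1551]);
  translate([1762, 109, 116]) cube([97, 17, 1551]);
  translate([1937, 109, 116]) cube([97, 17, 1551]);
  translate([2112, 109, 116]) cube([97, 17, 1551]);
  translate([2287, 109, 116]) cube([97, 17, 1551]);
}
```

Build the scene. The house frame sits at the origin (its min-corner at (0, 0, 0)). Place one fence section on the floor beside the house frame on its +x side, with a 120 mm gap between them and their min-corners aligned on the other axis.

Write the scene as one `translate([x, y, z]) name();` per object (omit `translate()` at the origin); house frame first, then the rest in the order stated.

house_frame();
translate([4250, 0, 0]) fence_section();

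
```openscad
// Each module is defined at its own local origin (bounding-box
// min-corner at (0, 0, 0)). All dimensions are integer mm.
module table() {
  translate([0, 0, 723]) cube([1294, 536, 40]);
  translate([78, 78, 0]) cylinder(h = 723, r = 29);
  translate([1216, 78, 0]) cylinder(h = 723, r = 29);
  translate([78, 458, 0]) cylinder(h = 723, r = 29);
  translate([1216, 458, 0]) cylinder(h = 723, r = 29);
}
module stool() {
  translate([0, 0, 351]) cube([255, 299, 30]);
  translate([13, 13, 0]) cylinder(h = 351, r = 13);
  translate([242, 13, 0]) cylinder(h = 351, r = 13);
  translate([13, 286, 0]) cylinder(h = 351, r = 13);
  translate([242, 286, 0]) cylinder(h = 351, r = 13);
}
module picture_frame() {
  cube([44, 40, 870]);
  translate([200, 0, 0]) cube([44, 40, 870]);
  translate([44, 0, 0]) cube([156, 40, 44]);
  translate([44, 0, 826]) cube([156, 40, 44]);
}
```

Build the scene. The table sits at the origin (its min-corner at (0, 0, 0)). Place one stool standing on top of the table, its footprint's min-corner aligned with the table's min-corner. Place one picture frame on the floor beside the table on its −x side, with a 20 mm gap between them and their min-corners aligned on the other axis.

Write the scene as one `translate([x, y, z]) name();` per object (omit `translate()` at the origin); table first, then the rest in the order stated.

table();
translate([0, 0, 763]) stool();
translate([-264, 0, 0]) picture_frame();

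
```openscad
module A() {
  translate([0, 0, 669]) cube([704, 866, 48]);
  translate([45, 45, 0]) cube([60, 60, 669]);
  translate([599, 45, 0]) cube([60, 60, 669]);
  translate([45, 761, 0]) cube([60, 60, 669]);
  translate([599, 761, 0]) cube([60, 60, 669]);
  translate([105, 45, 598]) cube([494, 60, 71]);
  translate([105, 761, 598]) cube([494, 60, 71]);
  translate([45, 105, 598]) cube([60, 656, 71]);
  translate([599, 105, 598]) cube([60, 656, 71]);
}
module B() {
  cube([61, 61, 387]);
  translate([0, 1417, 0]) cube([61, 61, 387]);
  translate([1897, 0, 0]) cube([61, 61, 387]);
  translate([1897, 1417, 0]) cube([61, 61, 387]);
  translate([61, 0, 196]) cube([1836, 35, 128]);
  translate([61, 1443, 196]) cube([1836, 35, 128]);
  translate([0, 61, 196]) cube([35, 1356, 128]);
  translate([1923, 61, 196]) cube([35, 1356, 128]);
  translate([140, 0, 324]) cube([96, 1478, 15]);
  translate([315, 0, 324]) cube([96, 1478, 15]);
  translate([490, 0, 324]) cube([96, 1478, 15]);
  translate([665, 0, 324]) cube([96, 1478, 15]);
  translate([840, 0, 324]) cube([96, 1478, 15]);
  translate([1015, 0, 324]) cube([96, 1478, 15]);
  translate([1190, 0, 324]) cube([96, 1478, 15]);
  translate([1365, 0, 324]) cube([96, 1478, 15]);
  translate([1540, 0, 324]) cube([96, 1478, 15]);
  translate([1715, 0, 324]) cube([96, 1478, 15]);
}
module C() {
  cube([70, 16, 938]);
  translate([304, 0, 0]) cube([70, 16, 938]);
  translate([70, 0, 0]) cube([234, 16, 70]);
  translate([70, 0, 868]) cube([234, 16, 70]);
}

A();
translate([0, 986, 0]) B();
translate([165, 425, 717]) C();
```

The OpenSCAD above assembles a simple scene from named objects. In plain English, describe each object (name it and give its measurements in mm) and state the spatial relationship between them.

A is a rectangular dining table. The top is 704×866×48 mm with its upper surface at z = 717 mm. It stands on four 60×60 mm square legs, each inset 45 mm from the nearest pair of top edges, running from the floor to the underside of the top. Four apron rails, 60 mm thick and 71 mm tall, run between adjacent legs with their top edges flush with the underside of the top and their outer faces flush with the legs' outer faces.

B is a bed frame 1958 mm long (x) by 1478 mm wide (y). Four 61×61 mm corner posts, 387 mm tall, at the corners of the footprint. Four rails of 35 mm thickness and 128 mm height run between adjacent posts with their undersides at z = 196 mm, their outer faces flush with the outside of the frame (the two x-running rails run between the posts' inner faces; the two y-running rails run between the posts' inner faces). 10 slats, each 96 mm wide (x) and 15 mm thick, lie across the top of the two x-running rails, running the full 1478 mm width of the frame in y; the slats are evenly spaced along x between the inner faces of the end posts with equal gaps (rounded down to the nearest mm) at the −x end and between each pair — any rounding remainder accumulates at the +x end.

C is a rectangular picture frame lying in the x–z plane (depth along y). The opening is 234 mm wide (x) by 798 mm tall (z), surrounded by a border 70 mm wide on all four sides. The frame is 16 mm deep and is made of two full-height vertical stiles with two horizontal rails fitted between them.

The bed frame is on the floor beside the table on its +y side. The picture frame is on top of the table, centred.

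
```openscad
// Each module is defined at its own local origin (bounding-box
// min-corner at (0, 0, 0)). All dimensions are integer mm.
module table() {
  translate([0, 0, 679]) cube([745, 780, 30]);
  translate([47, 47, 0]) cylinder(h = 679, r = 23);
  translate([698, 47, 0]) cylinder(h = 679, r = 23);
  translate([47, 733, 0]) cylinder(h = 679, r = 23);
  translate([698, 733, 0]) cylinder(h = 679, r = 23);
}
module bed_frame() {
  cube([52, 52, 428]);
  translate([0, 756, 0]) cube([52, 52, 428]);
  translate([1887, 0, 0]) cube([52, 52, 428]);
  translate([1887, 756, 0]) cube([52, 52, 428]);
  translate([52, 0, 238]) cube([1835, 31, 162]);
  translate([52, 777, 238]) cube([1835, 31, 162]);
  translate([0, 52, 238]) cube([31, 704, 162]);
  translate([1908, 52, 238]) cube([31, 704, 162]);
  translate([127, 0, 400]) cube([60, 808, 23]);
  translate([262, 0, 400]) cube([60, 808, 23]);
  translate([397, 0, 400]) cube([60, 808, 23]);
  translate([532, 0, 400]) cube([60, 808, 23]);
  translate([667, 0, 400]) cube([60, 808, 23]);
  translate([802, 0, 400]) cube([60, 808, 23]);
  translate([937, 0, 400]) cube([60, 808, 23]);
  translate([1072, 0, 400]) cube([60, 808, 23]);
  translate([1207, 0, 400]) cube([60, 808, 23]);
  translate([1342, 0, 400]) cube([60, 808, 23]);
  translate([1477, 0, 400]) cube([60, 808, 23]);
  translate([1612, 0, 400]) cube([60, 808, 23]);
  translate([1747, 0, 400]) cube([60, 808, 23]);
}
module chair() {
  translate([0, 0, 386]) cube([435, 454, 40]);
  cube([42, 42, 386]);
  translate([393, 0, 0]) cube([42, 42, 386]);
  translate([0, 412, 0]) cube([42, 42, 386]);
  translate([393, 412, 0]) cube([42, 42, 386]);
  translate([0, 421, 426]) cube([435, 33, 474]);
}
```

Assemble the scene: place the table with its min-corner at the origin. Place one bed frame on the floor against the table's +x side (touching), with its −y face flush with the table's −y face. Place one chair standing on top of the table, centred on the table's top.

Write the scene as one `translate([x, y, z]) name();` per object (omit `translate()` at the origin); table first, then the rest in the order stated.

table();
translate([745, 0, 0]) bed_frame();
translate([155, 163, 709]) chair();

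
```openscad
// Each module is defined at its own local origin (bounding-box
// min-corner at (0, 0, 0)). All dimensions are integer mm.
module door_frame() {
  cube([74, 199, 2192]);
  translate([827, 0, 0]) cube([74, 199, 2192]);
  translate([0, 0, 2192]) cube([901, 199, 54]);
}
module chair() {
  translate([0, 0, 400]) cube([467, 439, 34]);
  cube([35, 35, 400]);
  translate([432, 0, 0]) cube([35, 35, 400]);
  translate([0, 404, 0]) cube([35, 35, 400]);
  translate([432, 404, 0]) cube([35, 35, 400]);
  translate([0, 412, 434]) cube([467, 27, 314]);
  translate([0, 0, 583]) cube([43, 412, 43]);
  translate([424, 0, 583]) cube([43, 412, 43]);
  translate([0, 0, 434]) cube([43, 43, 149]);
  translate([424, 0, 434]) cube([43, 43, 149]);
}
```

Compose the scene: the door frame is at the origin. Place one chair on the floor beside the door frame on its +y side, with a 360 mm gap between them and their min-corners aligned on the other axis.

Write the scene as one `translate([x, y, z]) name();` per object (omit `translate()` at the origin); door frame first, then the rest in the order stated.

door_frame();
translate([0, 559, 0]) chair();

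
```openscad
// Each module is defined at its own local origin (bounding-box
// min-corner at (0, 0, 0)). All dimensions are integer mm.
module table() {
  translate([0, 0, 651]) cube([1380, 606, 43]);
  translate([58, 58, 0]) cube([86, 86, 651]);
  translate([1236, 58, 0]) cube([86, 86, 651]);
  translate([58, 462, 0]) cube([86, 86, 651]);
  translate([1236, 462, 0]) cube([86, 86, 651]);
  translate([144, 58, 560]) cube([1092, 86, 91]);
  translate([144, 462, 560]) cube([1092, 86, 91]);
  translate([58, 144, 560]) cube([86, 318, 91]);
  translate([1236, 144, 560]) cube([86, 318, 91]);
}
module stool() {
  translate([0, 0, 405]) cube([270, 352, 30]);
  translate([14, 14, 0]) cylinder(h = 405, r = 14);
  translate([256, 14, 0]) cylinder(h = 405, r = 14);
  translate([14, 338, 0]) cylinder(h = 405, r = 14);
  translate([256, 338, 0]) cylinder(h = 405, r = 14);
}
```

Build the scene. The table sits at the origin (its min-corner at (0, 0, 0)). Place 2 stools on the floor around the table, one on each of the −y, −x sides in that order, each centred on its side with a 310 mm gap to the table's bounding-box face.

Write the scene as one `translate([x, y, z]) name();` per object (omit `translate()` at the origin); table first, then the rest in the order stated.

table();
translate([555, -662, 0]) stool();
translate([-580, 127, 0]) stool();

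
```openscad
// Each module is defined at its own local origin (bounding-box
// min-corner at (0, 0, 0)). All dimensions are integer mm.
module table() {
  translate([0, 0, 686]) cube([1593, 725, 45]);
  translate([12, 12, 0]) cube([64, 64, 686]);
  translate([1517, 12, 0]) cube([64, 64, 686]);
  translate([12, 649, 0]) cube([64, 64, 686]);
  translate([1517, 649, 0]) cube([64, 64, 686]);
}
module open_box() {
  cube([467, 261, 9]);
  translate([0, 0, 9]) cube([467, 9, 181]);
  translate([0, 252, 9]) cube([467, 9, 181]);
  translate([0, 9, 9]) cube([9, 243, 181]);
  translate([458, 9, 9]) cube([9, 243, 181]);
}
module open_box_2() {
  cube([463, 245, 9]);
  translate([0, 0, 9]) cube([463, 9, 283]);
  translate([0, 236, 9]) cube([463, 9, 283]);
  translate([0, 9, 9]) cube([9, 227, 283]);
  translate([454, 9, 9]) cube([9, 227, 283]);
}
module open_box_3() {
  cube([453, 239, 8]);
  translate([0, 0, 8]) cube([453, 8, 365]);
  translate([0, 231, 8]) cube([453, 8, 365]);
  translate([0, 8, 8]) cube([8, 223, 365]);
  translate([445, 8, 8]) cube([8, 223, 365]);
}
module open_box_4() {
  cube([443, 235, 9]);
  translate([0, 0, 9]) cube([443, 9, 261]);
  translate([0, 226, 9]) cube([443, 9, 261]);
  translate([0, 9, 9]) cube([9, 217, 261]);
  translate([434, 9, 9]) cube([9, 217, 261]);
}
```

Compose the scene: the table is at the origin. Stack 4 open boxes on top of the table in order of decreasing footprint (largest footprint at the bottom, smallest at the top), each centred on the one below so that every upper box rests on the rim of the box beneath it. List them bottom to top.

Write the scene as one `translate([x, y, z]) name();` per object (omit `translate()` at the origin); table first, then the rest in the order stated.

table();
translate([563, 232, 731]) open_box();
translate([565, 240, 921]) open_box_2();
translate([570, 243, 1213]) open_box_3();
translate([575, 245, 1586]) open_box_4();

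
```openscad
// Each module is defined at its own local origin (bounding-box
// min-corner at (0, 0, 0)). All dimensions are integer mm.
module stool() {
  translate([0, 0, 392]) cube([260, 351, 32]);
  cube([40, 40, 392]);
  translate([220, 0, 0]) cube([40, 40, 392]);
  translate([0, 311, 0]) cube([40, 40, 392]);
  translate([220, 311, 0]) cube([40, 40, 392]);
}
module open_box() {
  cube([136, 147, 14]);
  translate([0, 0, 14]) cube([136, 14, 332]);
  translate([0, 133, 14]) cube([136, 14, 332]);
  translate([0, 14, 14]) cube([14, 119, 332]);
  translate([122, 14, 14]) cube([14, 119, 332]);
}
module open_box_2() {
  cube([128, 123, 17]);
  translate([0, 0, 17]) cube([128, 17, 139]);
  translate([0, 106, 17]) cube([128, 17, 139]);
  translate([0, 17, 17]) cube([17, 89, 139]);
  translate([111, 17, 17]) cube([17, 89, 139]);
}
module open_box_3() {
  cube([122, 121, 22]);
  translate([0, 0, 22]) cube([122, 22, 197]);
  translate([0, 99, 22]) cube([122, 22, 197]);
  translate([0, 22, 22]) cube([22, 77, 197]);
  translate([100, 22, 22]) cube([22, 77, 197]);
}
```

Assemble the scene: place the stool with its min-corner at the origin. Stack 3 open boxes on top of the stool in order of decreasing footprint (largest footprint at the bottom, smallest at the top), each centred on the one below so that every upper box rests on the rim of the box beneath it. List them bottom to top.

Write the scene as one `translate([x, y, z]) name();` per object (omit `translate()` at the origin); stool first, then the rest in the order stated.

stool();
translate([62, 102, 424]) open_box();
translate([66, 114, 770]) open_box_2();
translate([69, 115, 926]) open_box_3();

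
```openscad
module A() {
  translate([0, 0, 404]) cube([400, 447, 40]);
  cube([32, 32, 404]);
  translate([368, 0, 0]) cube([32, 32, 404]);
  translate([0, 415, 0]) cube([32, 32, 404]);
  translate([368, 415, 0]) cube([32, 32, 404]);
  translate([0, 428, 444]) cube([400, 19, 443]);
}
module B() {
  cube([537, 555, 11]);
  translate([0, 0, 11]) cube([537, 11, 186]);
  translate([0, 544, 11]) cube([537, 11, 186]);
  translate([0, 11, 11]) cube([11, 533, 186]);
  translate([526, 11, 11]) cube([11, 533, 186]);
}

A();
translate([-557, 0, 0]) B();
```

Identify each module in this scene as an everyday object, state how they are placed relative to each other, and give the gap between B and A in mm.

The open box's nearest face is 20 mm from the chair's −x face.

A is a chair. B is an open box. The open box is on the floor beside the chair on its −x side. The gap between the open box and the chair is 20 mm.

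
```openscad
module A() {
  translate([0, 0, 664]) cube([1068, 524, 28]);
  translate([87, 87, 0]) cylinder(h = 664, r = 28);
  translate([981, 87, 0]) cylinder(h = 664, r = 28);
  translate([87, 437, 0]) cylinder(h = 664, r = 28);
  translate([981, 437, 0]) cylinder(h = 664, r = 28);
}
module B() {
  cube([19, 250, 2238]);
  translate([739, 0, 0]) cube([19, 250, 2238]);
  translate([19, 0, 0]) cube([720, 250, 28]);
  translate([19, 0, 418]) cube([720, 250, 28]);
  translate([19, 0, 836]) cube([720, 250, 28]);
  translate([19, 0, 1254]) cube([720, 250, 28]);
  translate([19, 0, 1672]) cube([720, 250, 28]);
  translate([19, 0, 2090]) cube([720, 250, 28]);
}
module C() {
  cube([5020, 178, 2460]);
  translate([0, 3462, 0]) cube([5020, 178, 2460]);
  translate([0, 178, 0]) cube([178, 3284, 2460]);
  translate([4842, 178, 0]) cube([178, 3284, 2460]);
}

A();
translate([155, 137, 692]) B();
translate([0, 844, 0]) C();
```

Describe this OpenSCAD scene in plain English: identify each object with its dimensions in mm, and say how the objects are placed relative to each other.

A is a table: top 1068 mm (x) × 524 mm (y), 28 mm thick, upper face at z = 692 mm, on four round legs of 56 mm diameter, each leg's bounding box inset 59 mm from the nearest pair of top edges, running from z = 0 to the bottom of the top.

B is a bookshelf 758 mm wide overall, 250 mm deep and 2238 mm tall. The two sides are 19 mm thick vertical panels. 6 horizontal shelves of 28 mm thickness span between the inner faces of the sides; the lowest shelf sits on the floor and shelves are stacked with a clear vertical gap of 390 mm between each pair.

C is a box-shaped house frame (walls only): outside footprint 5020×3640 mm, wall height 2460 mm, wall thickness 178 mm. The two y-facing walls run the full x-width; the two x-facing walls fit between the inner faces of the y-facing walls.

The bookshelf is on top of the table, centred. The house frame is on the floor beside the table on its +y side.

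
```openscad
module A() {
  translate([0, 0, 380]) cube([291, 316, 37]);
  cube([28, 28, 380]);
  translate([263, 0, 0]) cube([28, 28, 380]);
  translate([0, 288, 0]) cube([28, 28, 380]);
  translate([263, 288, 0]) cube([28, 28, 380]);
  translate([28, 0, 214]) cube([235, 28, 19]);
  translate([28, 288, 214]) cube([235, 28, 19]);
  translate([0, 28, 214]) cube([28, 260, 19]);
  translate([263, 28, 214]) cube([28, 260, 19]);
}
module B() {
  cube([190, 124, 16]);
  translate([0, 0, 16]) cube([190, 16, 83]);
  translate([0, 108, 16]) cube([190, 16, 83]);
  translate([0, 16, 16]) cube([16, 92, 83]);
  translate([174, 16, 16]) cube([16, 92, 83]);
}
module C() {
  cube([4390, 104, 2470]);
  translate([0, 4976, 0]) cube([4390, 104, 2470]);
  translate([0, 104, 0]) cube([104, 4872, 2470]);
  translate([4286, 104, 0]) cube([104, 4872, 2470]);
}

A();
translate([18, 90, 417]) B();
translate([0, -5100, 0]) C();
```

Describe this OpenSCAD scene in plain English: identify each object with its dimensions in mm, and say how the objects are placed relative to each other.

A is a four-legged stool. The seat is 291×316 mm, 37 mm thick, top at z = 417 mm. It stands on four square legs, each 28×28 mm in cross-section, from z = 0 to the seat underside, each flush with a corner of the seat. Four stretchers, 28 mm wide and 19 mm tall, connect adjacent legs with their undersides at z = 214 mm, each running between the inner faces of the legs it joins and aligned with the legs' outer faces on the other axis.

B is an open storage box with external size 190×124×99 mm and wall thickness 16 mm (the base is also 16 mm thick). The base covers the whole footprint; the four walls stand on the base, with the y-facing walls full-width and the x-facing walls fitting between their inner faces.

C is a box-shaped house frame (walls only): outside footprint 4390×5080 mm, wall height 2470 mm, wall thickness 104 mm. The two y-facing walls run the full x-width; the two x-facing walls fit between the inner faces of the y-facing walls.

The open box is on top of the stool. The house frame is on the floor beside the stool on its −y side.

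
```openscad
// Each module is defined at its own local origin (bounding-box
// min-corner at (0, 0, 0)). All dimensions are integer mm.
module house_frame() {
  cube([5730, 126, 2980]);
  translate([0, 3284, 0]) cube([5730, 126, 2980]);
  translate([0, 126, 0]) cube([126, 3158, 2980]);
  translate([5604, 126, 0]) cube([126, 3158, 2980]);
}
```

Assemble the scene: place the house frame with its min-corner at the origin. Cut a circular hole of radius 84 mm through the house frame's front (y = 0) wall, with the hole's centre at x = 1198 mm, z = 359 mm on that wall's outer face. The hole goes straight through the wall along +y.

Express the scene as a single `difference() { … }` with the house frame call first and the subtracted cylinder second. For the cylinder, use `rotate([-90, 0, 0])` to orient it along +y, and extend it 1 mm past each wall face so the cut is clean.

difference() {
  house_frame();
  translate([1198, -1, 359]) rotate([-90, 0, 0]) cylinder(h = 128, r = 84);
}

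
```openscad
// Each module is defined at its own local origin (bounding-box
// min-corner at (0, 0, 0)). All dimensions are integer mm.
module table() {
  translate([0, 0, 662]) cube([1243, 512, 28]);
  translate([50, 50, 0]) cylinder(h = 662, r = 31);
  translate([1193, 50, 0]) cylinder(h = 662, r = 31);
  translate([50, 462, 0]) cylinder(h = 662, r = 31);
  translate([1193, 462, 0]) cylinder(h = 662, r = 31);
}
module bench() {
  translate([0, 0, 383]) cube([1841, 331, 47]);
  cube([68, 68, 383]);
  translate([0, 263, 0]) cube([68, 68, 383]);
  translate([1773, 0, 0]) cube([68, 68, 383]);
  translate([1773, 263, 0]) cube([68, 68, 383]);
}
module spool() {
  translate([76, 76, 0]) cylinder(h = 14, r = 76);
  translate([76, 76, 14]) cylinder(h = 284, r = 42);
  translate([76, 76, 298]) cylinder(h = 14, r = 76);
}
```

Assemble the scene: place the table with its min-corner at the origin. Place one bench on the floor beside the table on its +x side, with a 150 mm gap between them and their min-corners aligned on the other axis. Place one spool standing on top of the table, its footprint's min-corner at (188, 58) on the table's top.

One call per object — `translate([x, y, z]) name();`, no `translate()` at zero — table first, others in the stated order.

table();
translate([1393, 0, 0]) bench();
translate([188, 58, 690]) spool();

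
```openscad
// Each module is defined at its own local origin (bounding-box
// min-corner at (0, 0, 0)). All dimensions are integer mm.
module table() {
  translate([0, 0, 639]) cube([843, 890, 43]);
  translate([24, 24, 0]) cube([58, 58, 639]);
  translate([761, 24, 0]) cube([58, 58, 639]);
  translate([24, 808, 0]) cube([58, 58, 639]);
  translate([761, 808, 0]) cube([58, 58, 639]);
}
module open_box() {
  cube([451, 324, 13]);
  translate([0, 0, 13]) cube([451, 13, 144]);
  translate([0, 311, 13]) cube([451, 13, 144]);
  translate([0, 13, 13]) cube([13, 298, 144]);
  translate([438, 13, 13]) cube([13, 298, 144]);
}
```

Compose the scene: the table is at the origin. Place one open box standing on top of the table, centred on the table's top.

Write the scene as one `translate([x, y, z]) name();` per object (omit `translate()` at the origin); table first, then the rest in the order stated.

table();
translate([196, 283, 682]) open_box();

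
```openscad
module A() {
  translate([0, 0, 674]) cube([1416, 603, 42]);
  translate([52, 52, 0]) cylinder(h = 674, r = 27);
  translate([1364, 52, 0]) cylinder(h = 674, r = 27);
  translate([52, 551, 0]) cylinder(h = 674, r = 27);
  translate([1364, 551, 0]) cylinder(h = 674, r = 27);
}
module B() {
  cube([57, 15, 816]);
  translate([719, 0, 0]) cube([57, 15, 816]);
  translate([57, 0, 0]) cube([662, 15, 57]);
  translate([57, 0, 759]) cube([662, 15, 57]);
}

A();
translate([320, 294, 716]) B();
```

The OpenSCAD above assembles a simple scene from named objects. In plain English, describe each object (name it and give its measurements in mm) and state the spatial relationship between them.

A is a table with a 1416×603 mm rectangular top, 42 mm thick, top surface at z = 716 mm, supported by four round legs of 54 mm diameter, each leg's bounding box inset 25 mm from the nearest pair of top edges, running from the floor.

B is a picture frame with a 662×702 mm rectangular opening (x by z) and a uniform 57 mm border on every side. Frame depth is 15 mm along y. It is built from two vertical stiles running the full outside height and two horizontal rails spanning the gap between the stiles.

The picture frame is on top of the table, centred.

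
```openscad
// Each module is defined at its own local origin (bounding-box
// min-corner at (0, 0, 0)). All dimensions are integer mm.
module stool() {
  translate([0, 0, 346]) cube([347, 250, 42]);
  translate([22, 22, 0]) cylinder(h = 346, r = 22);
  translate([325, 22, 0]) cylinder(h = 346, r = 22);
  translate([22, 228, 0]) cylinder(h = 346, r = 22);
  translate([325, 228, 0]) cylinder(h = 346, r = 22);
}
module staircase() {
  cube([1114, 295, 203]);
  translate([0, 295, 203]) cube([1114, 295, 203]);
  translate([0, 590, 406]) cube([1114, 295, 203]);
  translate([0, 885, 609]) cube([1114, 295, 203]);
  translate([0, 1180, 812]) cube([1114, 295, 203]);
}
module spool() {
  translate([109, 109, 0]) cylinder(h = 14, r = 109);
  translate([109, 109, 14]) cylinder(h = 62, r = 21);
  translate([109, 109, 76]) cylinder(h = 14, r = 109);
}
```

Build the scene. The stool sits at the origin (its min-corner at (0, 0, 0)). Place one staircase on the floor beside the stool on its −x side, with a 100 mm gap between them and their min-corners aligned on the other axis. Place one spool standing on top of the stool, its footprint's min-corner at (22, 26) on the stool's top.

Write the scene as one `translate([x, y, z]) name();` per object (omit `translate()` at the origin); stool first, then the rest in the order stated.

stool();
translate([-1214, 0, 0]) staircase();
translate([22, 26, 388]) spool();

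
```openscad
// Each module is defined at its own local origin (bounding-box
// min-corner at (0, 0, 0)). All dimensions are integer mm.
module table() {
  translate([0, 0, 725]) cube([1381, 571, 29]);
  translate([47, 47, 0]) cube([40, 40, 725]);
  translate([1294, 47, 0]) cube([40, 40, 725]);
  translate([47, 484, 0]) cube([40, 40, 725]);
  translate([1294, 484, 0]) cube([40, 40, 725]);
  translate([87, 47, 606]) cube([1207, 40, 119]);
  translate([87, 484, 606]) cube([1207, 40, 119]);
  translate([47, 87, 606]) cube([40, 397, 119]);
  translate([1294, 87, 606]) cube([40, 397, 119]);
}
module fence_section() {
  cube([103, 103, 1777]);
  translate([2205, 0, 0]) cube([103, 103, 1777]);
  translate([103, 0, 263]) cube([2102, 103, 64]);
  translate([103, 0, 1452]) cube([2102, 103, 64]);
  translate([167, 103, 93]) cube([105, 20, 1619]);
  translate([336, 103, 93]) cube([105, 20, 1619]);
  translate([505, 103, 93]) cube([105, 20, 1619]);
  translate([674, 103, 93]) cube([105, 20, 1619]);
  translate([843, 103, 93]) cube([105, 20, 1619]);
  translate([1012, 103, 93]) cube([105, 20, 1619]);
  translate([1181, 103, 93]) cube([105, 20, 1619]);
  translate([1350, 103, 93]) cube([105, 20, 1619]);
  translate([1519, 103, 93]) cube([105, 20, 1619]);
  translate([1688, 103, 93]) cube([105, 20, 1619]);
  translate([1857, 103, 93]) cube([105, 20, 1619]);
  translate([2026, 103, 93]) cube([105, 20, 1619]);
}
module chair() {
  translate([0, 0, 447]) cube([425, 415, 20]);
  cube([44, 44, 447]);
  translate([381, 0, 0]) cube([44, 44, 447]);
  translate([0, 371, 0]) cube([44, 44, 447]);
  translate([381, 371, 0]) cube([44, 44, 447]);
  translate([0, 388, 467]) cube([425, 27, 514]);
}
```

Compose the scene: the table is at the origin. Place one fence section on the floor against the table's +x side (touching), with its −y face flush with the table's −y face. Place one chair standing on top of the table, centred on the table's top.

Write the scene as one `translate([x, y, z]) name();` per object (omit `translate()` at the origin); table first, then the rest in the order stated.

table();
translate([1381, 0, 0]) fence_section();
translate([478, 78, 754]) chair();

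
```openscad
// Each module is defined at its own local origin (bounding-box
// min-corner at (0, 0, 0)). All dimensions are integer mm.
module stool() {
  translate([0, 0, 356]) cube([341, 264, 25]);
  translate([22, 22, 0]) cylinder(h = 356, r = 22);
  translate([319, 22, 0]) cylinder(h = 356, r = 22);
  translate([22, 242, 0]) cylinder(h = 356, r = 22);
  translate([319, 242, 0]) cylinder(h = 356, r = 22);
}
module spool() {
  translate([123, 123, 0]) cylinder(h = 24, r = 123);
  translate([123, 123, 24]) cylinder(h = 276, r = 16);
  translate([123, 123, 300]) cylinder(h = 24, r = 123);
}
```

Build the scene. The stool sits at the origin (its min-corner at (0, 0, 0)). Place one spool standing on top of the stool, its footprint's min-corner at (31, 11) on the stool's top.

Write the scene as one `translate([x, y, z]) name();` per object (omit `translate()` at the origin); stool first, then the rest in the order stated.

stool();
translate([31, 11, 381]) spool();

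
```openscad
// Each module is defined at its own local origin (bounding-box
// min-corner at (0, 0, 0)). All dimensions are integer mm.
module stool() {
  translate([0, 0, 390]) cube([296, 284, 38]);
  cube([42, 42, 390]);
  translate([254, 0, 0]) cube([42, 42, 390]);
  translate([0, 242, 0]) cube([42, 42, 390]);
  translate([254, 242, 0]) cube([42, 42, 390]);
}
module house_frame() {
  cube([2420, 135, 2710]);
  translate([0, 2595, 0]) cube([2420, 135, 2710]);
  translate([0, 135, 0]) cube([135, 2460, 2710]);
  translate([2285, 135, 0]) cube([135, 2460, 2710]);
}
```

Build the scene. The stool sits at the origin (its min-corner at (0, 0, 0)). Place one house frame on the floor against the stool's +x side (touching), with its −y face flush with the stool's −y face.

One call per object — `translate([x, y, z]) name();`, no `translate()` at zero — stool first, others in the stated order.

stool();
translate([296, 0, 0]) house_frame();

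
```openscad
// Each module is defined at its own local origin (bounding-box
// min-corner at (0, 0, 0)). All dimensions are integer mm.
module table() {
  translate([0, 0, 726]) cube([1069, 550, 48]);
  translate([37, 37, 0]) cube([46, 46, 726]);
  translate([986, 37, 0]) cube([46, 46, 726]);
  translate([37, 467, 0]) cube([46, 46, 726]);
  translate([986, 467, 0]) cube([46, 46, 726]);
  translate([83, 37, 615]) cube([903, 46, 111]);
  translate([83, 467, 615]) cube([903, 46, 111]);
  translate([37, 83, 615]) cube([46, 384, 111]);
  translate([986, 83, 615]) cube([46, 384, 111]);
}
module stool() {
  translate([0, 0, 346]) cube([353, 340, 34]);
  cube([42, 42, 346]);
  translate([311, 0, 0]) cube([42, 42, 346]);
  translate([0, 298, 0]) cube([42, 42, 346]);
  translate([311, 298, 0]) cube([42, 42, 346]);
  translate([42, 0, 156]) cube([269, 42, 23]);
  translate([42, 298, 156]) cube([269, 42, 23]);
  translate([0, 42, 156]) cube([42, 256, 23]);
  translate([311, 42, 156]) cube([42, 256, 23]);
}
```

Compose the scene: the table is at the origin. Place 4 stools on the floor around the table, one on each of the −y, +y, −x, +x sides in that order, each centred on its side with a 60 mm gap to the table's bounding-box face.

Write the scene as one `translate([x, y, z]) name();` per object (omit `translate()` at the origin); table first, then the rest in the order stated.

table();
translate([358, -400, 0]) stool();
translate([358, 610, 0]) stool();
translate([-413, 105, 0]) stool();
translate([1129, 105, 0]) stool();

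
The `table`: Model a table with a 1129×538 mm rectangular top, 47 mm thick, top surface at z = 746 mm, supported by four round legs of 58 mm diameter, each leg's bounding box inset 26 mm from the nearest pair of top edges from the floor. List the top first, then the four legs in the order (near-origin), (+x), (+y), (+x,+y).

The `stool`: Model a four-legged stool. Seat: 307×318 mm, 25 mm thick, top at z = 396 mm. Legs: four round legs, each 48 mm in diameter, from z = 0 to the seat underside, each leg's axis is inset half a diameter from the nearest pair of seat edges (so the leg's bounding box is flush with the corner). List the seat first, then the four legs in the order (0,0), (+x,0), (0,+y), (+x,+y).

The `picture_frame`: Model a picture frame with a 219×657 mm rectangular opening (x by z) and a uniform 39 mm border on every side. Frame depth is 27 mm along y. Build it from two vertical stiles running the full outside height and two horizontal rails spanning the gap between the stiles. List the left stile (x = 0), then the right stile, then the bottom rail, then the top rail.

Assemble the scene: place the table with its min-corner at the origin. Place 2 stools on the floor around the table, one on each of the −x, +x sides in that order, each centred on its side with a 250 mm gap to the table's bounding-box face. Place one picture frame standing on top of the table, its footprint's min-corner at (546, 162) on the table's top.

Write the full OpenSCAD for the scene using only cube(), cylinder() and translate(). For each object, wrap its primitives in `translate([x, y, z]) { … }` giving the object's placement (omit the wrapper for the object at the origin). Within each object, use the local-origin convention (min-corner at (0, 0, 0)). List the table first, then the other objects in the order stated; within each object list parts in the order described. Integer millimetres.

translate([0, 0, 699]) cube([1129, 538, 47]);
translate([55, 55, 0]) cylinder(h = 699, r = 29);
translate([1074, 55, 0]) cylinder(h = 699, r = 29);
translate([55, 483, 0]) cylinder(h = 699, r = 29);
translate([1074, 483, 0]) cylinder(h = 699, r = 29);
translate([-557, 110, 0]) {
  translate([0, 0, 371]) cube([307, 318, 25]);
  translate([24, 24, 0]) cylinder(h = 371, r = 24);
  translate([283, 24, 0]) cylinder(h = 371, r = 24);
  translate([24, 294, 0]) cylinder(h = 371, r = 24);
  translate([283, 294, 0]) cylinder(h = 371, r = 24);
}
translate([1379, 110, 0]) {
  translate([0, 0, 371]) cube([307, 318, 25]);
  translate([24, 24, 0]) cylinder(h = 371, r = 24);
  translate([283, 24, 0]) cylinder(h = 371, r = 24);
  translate([24, 294, 0]) cylinder(h = 371, r = 24);
  translate([283, 294, 0]) cylinder(h = 371, r = 24);
}
translate([546, 162, 746]) {
  cube([39, 27, 735]);
  translate([258, 0, 0]) cube([39, 27, 735]);
  translate([39, 0, 0]) cube([219, 27, 39]);
  translate([39, 0, 696]) cube([219, 27, 39]);
}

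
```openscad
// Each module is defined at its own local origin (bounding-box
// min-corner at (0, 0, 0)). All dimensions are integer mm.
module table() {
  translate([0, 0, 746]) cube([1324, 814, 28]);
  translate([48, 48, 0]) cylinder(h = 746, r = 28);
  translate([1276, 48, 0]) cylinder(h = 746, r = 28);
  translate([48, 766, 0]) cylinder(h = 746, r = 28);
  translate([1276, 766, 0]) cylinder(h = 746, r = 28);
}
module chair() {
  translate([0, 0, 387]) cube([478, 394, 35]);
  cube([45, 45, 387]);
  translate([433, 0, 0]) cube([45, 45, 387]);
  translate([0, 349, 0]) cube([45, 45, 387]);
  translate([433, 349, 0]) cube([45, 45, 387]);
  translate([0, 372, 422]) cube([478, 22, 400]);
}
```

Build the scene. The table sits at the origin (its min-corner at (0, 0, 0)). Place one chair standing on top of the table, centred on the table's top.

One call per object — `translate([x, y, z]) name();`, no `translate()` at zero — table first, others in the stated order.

table();
translate([423, 210, 774]) chair();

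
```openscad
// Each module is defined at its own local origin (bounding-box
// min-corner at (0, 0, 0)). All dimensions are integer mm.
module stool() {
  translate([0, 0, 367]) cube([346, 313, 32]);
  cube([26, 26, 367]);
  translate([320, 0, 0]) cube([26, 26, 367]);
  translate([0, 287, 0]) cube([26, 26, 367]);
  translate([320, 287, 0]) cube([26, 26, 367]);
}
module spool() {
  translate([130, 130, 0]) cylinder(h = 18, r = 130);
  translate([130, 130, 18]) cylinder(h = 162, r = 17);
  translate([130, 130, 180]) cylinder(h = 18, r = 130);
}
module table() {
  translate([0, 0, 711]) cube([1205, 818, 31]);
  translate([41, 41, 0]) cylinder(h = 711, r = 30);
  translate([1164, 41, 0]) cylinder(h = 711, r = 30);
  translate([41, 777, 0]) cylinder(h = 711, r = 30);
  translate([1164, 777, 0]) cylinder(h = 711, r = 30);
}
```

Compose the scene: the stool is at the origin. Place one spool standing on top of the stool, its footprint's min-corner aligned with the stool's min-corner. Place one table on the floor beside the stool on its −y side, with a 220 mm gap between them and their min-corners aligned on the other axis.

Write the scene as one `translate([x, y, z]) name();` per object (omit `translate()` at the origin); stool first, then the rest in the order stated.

stool();
translate([0, 0, 399]) spool();
translate([0, -1038, 0]) table();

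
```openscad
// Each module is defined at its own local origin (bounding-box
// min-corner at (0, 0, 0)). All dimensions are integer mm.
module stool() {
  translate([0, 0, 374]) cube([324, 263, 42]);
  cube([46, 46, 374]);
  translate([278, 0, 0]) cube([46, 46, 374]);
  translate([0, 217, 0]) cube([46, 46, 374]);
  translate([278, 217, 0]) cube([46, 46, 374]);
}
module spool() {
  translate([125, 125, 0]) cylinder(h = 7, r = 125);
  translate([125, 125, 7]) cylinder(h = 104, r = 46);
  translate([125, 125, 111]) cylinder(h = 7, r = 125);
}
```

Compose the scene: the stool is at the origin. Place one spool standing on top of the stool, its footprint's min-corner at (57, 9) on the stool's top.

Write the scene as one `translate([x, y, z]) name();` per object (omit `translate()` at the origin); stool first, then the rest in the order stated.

stool();
translate([57, 9, 416]) spool();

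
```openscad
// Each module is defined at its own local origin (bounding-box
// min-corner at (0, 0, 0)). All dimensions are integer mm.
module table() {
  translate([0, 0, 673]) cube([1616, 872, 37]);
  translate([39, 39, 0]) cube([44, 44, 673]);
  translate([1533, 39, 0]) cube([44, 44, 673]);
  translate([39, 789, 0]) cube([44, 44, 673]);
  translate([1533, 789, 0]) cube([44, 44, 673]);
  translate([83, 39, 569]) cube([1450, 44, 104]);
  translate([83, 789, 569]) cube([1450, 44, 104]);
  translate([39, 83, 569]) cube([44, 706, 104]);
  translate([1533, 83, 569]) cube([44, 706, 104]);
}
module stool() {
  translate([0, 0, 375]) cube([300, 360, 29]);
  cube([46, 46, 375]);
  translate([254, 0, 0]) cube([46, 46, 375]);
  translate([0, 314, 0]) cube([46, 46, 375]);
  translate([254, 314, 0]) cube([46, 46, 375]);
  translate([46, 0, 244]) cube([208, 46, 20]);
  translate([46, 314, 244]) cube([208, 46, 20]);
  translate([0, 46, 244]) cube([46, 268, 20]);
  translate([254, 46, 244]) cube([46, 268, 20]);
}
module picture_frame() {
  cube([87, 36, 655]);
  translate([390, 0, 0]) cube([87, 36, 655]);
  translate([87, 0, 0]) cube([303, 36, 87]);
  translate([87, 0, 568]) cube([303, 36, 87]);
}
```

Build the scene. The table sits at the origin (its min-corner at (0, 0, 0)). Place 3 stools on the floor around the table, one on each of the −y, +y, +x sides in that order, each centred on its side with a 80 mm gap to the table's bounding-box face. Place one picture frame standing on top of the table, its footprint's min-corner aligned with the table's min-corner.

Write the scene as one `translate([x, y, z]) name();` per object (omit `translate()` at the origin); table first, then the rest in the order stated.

table();
translate([658, -440, 0]) stool();
translate([658, 952, 0]) stool();
translate([1696, 256, 0]) stool();
translate([0, 0, 710]) picture_frame();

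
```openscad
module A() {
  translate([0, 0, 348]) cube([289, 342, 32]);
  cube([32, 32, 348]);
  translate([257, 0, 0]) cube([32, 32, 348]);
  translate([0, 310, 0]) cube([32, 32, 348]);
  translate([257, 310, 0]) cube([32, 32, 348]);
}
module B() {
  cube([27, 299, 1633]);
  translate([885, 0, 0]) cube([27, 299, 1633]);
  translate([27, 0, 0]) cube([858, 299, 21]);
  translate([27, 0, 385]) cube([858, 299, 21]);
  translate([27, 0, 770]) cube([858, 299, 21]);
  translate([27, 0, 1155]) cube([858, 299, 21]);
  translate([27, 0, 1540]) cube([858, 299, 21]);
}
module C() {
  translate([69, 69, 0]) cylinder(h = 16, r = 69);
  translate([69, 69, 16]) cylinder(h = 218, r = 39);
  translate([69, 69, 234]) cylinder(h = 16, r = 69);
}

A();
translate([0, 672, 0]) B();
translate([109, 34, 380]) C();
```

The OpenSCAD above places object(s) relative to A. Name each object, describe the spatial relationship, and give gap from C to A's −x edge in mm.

A is a stool. B is a bookshelf. C is a spool. The bookshelf is on the floor beside the stool on its +y side. The spool is on top of the stool. The gap from the spool to the stool's −x edge is 109 mm.

The spool's min-x is at 109; the stool's min-x is 0; gap = 109 mm.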